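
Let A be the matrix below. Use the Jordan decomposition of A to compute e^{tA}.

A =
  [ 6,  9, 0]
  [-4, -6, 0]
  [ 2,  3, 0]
e^{tA} =
  [6*t + 1, 9*t, 0]
  [-4*t, 1 - 6*t, 0]
  [2*t, 3*t, 1]

Strategy: write A = P · J · P⁻¹ where J is a Jordan canonical form, so e^{tA} = P · e^{tJ} · P⁻¹, and e^{tJ} can be computed block-by-block.

A has Jordan form
J =
  [0, 1, 0]
  [0, 0, 0]
  [0, 0, 0]
(up to reordering of blocks).

Per-block formulas:
  For a 1×1 block at λ = 0: exp(t · [0]) = [e^(0t)].
  For a 2×2 Jordan block J_2(0): exp(t · J_2(0)) = e^(0t)·(I + t·N), where N is the 2×2 nilpotent shift.

After assembling e^{tJ} and conjugating by P, we get:

e^{tA} =
  [6*t + 1, 9*t, 0]
  [-4*t, 1 - 6*t, 0]
  [2*t, 3*t, 1]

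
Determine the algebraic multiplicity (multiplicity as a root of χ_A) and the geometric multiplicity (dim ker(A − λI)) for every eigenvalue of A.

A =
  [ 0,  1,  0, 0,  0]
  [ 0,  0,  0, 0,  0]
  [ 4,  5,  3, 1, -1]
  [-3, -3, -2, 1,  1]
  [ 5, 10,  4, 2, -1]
λ = 0: alg = 2, geom = 1; λ = 1: alg = 3, geom = 1

Step 1 — factor the characteristic polynomial to read off the algebraic multiplicities:
  χ_A(x) = x^2*(x - 1)^3

Step 2 — compute geometric multiplicities via the rank-nullity identity g(λ) = n − rank(A − λI):
  rank(A − (0)·I) = 4, so dim ker(A − (0)·I) = n − 4 = 1
  rank(A − (1)·I) = 4, so dim ker(A − (1)·I) = n − 4 = 1

Summary:
  λ = 0: algebraic multiplicity = 2, geometric multiplicity = 1
  λ = 1: algebraic multiplicity = 3, geometric multiplicity = 1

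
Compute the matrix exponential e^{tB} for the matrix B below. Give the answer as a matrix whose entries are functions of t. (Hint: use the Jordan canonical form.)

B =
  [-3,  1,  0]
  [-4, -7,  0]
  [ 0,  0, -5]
e^{tB} =
  [2*t*exp(-5*t) + exp(-5*t), t*exp(-5*t), 0]
  [-4*t*exp(-5*t), -2*t*exp(-5*t) + exp(-5*t), 0]
  [0, 0, exp(-5*t)]

Strategy: write B = P · J · P⁻¹ where J is a Jordan canonical form, so e^{tB} = P · e^{tJ} · P⁻¹, and e^{tJ} can be computed block-by-block.

B has Jordan form
J =
  [-5,  1,  0]
  [ 0, -5,  0]
  [ 0,  0, -5]
(up to reordering of blocks).

Per-block formulas:
  For a 1×1 block at λ = -5: exp(t · [-5]) = [e^(-5t)].
  For a 2×2 Jordan block J_2(-5): exp(t · J_2(-5)) = e^(-5t)·(I + t·N), where N is the 2×2 nilpotent shift.

After assembling e^{tJ} and conjugating by P, we get:

e^{tB} =
  [2*t*exp(-5*t) + exp(-5*t), t*exp(-5*t), 0]
  [-4*t*exp(-5*t), -2*t*exp(-5*t) + exp(-5*t), 0]
  [0, 0, exp(-5*t)]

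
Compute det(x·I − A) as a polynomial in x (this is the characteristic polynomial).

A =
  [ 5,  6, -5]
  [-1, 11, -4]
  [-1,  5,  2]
x^3 - 18*x^2 + 108*x - 216

Expanding det(x·I − A) (e.g. by cofactor expansion or by noting that A is similar to its Jordan form J, which has the same characteristic polynomial as A) gives
  χ_A(x) = x^3 - 18*x^2 + 108*x - 216
which factors as (x - 6)^3. The eigenvalues (with algebraic multiplicities) are λ = 6 with multiplicity 3.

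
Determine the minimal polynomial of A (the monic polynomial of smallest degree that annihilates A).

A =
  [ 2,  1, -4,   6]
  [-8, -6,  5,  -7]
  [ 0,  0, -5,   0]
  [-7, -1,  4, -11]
x^3 + 15*x^2 + 75*x + 125

The characteristic polynomial is χ_A(x) = (x + 5)^4, so the eigenvalues are known. The minimal polynomial is
  m_A(x) = Π_λ (x − λ)^{k_λ}
where k_λ is the size of the *largest* Jordan block for λ (equivalently, the smallest k with (A − λI)^k v = 0 for every generalised eigenvector v of λ).

  λ = -5: largest Jordan block has size 3, contributing (x + 5)^3

So m_A(x) = (x + 5)^3 = x^3 + 15*x^2 + 75*x + 125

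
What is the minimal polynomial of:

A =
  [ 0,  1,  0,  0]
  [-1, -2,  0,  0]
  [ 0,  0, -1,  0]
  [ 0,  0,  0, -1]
x^2 + 2*x + 1

The characteristic polynomial is χ_A(x) = (x + 1)^4, so the eigenvalues are known. The minimal polynomial is
  m_A(x) = Π_λ (x − λ)^{k_λ}
where k_λ is the size of the *largest* Jordan block for λ (equivalently, the smallest k with (A − λI)^k v = 0 for every generalised eigenvector v of λ).

  λ = -1: largest Jordan block has size 2, contributing (x + 1)^2

So m_A(x) = (x + 1)^2 = x^2 + 2*x + 1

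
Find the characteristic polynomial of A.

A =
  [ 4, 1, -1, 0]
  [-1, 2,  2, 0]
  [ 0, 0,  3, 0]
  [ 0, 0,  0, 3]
x^4 - 12*x^3 + 54*x^2 - 108*x + 81

Expanding det(x·I − A) (e.g. by cofactor expansion or by noting that A is similar to its Jordan form J, which has the same characteristic polynomial as A) gives
  χ_A(x) = x^4 - 12*x^3 + 54*x^2 - 108*x + 81
which factors as (x - 3)^4. The eigenvalues (with algebraic multiplicities) are λ = 3 with multiplicity 4.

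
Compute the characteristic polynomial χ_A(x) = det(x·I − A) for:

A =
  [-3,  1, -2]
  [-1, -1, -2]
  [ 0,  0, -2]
x^3 + 6*x^2 + 12*x + 8

Expanding det(x·I − A) (e.g. by cofactor expansion or by noting that A is similar to its Jordan form J, which has the same characteristic polynomial as A) gives
  χ_A(x) = x^3 + 6*x^2 + 12*x + 8
which factors as (x + 2)^3. The eigenvalues (with algebraic multiplicities) are λ = -2 with multiplicity 3.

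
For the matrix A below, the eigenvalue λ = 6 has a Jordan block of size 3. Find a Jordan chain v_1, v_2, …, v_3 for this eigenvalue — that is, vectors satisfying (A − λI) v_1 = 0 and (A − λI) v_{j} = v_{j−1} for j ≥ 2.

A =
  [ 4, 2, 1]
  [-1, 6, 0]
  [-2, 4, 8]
A Jordan chain for λ = 6 of length 3:
v_1 = (0, 2, -4)ᵀ
v_2 = (-2, -1, -2)ᵀ
v_3 = (1, 0, 0)ᵀ

Let N = A − (6)·I. We want v_3 with N^3 v_3 = 0 but N^2 v_3 ≠ 0; then v_{j-1} := N · v_j for j = 3, …, 2.

Pick v_3 = (1, 0, 0)ᵀ.
Then v_2 = N · v_3 = (-2, -1, -2)ᵀ.
Then v_1 = N · v_2 = (0, 2, -4)ᵀ.

Sanity check: (A − (6)·I) v_1 = (0, 0, 0)ᵀ = 0. ✓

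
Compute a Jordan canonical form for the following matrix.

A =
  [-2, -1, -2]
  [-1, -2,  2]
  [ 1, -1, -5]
J_2(-3) ⊕ J_1(-3)

The characteristic polynomial is
  det(x·I − A) = x^3 + 9*x^2 + 27*x + 27 = (x + 3)^3

Eigenvalues and multiplicities (the geometric multiplicity of λ is n − rank(A − λI), which equals the number of Jordan blocks for λ):
  λ = -3: algebraic multiplicity = 3, geometric multiplicity = 2

Determining the block sizes for each eigenvalue:
  λ = -3: 2 blocks summing to 3 forces exactly one block of size 2 and the rest size 1 → block sizes [2, 1]

Assembling the blocks gives a Jordan form
J =
  [-3,  1,  0]
  [ 0, -3,  0]
  [ 0,  0, -3]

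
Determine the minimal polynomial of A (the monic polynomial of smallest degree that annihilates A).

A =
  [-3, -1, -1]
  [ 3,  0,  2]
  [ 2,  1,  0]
x^3 + 3*x^2 + 3*x + 1

The characteristic polynomial is χ_A(x) = (x + 1)^3, so the eigenvalues are known. The minimal polynomial is
  m_A(x) = Π_λ (x − λ)^{k_λ}
where k_λ is the size of the *largest* Jordan block for λ (equivalently, the smallest k with (A − λI)^k v = 0 for every generalised eigenvector v of λ).

  λ = -1: largest Jordan block has size 3, contributing (x + 1)^3

So m_A(x) = (x + 1)^3 = x^3 + 3*x^2 + 3*x + 1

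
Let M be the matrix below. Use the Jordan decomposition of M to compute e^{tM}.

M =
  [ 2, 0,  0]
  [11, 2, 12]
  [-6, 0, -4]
e^{tM} =
  [exp(2*t), 0, 0]
  [-t*exp(2*t) + 2*exp(2*t) - 2*exp(-4*t), exp(2*t), 2*exp(2*t) - 2*exp(-4*t)]
  [-exp(2*t) + exp(-4*t), 0, exp(-4*t)]

Strategy: write M = P · J · P⁻¹ where J is a Jordan canonical form, so e^{tM} = P · e^{tJ} · P⁻¹, and e^{tJ} can be computed block-by-block.

M has Jordan form
J =
  [-4, 0, 0]
  [ 0, 2, 1]
  [ 0, 0, 2]
(up to reordering of blocks).

Per-block formulas:
  For a 2×2 Jordan block J_2(2): exp(t · J_2(2)) = e^(2t)·(I + t·N), where N is the 2×2 nilpotent shift.
  For a 1×1 block at λ = -4: exp(t · [-4]) = [e^(-4t)].

After assembling e^{tJ} and conjugating by P, we get:

e^{tM} =
  [exp(2*t), 0, 0]
  [-t*exp(2*t) + 2*exp(2*t) - 2*exp(-4*t), exp(2*t), 2*exp(2*t) - 2*exp(-4*t)]
  [-exp(2*t) + exp(-4*t), 0, exp(-4*t)]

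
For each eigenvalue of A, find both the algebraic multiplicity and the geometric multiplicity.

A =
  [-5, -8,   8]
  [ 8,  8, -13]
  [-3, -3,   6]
λ = 3: alg = 3, geom = 1

Step 1 — factor the characteristic polynomial to read off the algebraic multiplicities:
  χ_A(x) = (x - 3)^3

Step 2 — compute geometric multiplicities via the rank-nullity identity g(λ) = n − rank(A − λI):
  rank(A − (3)·I) = 2, so dim ker(A − (3)·I) = n − 2 = 1

Summary:
  λ = 3: algebraic multiplicity = 3, geometric multiplicity = 1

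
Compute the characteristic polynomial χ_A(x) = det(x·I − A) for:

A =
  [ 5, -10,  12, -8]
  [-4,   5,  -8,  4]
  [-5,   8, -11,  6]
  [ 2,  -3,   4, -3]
x^4 + 4*x^3 + 6*x^2 + 4*x + 1

Expanding det(x·I − A) (e.g. by cofactor expansion or by noting that A is similar to its Jordan form J, which has the same characteristic polynomial as A) gives
  χ_A(x) = x^4 + 4*x^3 + 6*x^2 + 4*x + 1
which factors as (x + 1)^4. The eigenvalues (with algebraic multiplicities) are λ = -1 with multiplicity 4.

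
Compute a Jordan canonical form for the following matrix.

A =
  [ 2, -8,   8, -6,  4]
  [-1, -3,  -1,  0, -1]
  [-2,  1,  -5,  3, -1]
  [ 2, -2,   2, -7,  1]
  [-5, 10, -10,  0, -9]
J_2(-5) ⊕ J_2(-4) ⊕ J_1(-4)

The characteristic polynomial is
  det(x·I − A) = x^5 + 22*x^4 + 193*x^3 + 844*x^2 + 1840*x + 1600 = (x + 4)^3*(x + 5)^2

Eigenvalues and multiplicities (the geometric multiplicity of λ is n − rank(A − λI), which equals the number of Jordan blocks for λ):
  λ = -5: algebraic multiplicity = 2, geometric multiplicity = 1
  λ = -4: algebraic multiplicity = 3, geometric multiplicity = 2

Determining the block sizes for each eigenvalue:
  λ = -5: one block (gm = 1), so the single block has size am = 2 → block sizes [2]
  λ = -4: 2 blocks summing to 3 forces exactly one block of size 2 and the rest size 1 → block sizes [2, 1]

Assembling the blocks gives a Jordan form
J =
  [-5,  1,  0,  0,  0]
  [ 0, -5,  0,  0,  0]
  [ 0,  0, -4,  1,  0]
  [ 0,  0,  0, -4,  0]
  [ 0,  0,  0,  0, -4]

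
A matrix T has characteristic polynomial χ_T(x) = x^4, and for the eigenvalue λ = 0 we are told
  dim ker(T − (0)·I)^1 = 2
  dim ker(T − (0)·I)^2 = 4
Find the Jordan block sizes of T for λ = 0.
Block sizes for λ = 0: [2, 2]

From the dimensions of kernels of powers, the number of Jordan blocks of size at least j is d_j − d_{j−1} where d_j = dim ker(N^j) (with d_0 = 0). Computing the differences gives [2, 2].
The number of blocks of size exactly k is (#blocks of size ≥ k) − (#blocks of size ≥ k + 1), so the partition is: 2 block(s) of size 2.
In nonincreasing order the block sizes are [2, 2].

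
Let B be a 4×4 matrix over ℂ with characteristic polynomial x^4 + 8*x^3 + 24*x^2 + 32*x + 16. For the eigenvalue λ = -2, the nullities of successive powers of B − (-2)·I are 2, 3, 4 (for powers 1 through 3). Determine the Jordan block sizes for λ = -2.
Block sizes for λ = -2: [3, 1]

From the dimensions of kernels of powers, the number of Jordan blocks of size at least j is d_j − d_{j−1} where d_j = dim ker(N^j) (with d_0 = 0). Computing the differences gives [2, 1, 1].
The number of blocks of size exactly k is (#blocks of size ≥ k) − (#blocks of size ≥ k + 1), so the partition is: 1 block(s) of size 1, 1 block(s) of size 3.
In nonincreasing order the block sizes are [3, 1].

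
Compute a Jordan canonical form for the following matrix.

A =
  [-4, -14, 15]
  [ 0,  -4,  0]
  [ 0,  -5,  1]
J_2(-4) ⊕ J_1(1)

The characteristic polynomial is
  det(x·I − A) = x^3 + 7*x^2 + 8*x - 16 = (x - 1)*(x + 4)^2

Eigenvalues and multiplicities (the geometric multiplicity of λ is n − rank(A − λI), which equals the number of Jordan blocks for λ):
  λ = -4: algebraic multiplicity = 2, geometric multiplicity = 1
  λ = 1: algebraic multiplicity = 1, geometric multiplicity = 1

Determining the block sizes for each eigenvalue:
  λ = -4: one block (gm = 1), so the single block has size am = 2 → block sizes [2]
  λ = 1: one block (gm = 1), so the single block has size am = 1 → block sizes [1]

Assembling the blocks gives a Jordan form
J =
  [-4,  1, 0]
  [ 0, -4, 0]
  [ 0,  0, 1]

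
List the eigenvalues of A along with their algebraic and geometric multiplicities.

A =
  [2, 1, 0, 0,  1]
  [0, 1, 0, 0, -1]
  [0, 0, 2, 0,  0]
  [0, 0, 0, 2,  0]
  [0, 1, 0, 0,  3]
λ = 2: alg = 5, geom = 4

Step 1 — factor the characteristic polynomial to read off the algebraic multiplicities:
  χ_A(x) = (x - 2)^5

Step 2 — compute geometric multiplicities via the rank-nullity identity g(λ) = n − rank(A − λI):
  rank(A − (2)·I) = 1, so dim ker(A − (2)·I) = n − 1 = 4

Summary:
  λ = 2: algebraic multiplicity = 5, geometric multiplicity = 4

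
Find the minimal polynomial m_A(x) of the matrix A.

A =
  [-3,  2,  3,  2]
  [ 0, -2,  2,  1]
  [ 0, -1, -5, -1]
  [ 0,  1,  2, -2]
x^3 + 9*x^2 + 27*x + 27

The characteristic polynomial is χ_A(x) = (x + 3)^4, so the eigenvalues are known. The minimal polynomial is
  m_A(x) = Π_λ (x − λ)^{k_λ}
where k_λ is the size of the *largest* Jordan block for λ (equivalently, the smallest k with (A − λI)^k v = 0 for every generalised eigenvector v of λ).

  λ = -3: largest Jordan block has size 3, contributing (x + 3)^3

So m_A(x) = (x + 3)^3 = x^3 + 9*x^2 + 27*x + 27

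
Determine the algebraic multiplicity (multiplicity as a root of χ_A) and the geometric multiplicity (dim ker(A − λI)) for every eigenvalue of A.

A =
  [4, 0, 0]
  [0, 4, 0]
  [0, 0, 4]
λ = 4: alg = 3, geom = 3

Step 1 — factor the characteristic polynomial to read off the algebraic multiplicities:
  χ_A(x) = (x - 4)^3

Step 2 — compute geometric multiplicities via the rank-nullity identity g(λ) = n − rank(A − λI):
  rank(A − (4)·I) = 0, so dim ker(A − (4)·I) = n − 0 = 3

Summary:
  λ = 4: algebraic multiplicity = 3, geometric multiplicity = 3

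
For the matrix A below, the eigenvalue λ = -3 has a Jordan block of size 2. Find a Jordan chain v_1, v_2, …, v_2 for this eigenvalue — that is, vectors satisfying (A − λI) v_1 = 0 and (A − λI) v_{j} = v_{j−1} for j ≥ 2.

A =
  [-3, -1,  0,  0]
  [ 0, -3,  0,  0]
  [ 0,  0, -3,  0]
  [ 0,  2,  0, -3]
A Jordan chain for λ = -3 of length 2:
v_1 = (-1, 0, 0, 2)ᵀ
v_2 = (0, 1, 0, 0)ᵀ

Let N = A − (-3)·I. We want v_2 with N^2 v_2 = 0 but N^1 v_2 ≠ 0; then v_{j-1} := N · v_j for j = 2, …, 2.

Pick v_2 = (0, 1, 0, 0)ᵀ.
Then v_1 = N · v_2 = (-1, 0, 0, 2)ᵀ.

Sanity check: (A − (-3)·I) v_1 = (0, 0, 0, 0)ᵀ = 0. ✓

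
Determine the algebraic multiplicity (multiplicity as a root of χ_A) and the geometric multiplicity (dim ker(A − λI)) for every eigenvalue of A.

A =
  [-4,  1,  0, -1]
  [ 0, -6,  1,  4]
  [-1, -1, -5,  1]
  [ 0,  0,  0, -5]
λ = -5: alg = 4, geom = 2

Step 1 — factor the characteristic polynomial to read off the algebraic multiplicities:
  χ_A(x) = (x + 5)^4

Step 2 — compute geometric multiplicities via the rank-nullity identity g(λ) = n − rank(A − λI):
  rank(A − (-5)·I) = 2, so dim ker(A − (-5)·I) = n − 2 = 2

Summary:
  λ = -5: algebraic multiplicity = 4, geometric multiplicity = 2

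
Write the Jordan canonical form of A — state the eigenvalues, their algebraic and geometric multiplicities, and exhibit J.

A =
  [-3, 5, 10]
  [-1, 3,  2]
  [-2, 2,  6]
J_2(2) ⊕ J_1(2)

The characteristic polynomial is
  det(x·I − A) = x^3 - 6*x^2 + 12*x - 8 = (x - 2)^3

Eigenvalues and multiplicities (the geometric multiplicity of λ is n − rank(A − λI), which equals the number of Jordan blocks for λ):
  λ = 2: algebraic multiplicity = 3, geometric multiplicity = 2

Determining the block sizes for each eigenvalue:
  λ = 2: 2 blocks summing to 3 forces exactly one block of size 2 and the rest size 1 → block sizes [2, 1]

Assembling the blocks gives a Jordan form
J =
  [2, 1, 0]
  [0, 2, 0]
  [0, 0, 2]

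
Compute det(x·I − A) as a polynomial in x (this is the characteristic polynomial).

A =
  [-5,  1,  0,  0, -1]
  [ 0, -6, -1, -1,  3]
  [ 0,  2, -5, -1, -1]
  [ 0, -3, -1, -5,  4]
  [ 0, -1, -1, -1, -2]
x^5 + 23*x^4 + 211*x^3 + 965*x^2 + 2200*x + 2000

Expanding det(x·I − A) (e.g. by cofactor expansion or by noting that A is similar to its Jordan form J, which has the same characteristic polynomial as A) gives
  χ_A(x) = x^5 + 23*x^4 + 211*x^3 + 965*x^2 + 2200*x + 2000
which factors as (x + 4)^2*(x + 5)^3. The eigenvalues (with algebraic multiplicities) are λ = -5 with multiplicity 3, λ = -4 with multiplicity 2.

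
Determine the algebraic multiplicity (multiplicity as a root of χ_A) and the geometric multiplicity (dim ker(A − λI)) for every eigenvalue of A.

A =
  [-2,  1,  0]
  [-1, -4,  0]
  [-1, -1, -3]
λ = -3: alg = 3, geom = 2

Step 1 — factor the characteristic polynomial to read off the algebraic multiplicities:
  χ_A(x) = (x + 3)^3

Step 2 — compute geometric multiplicities via the rank-nullity identity g(λ) = n − rank(A − λI):
  rank(A − (-3)·I) = 1, so dim ker(A − (-3)·I) = n − 1 = 2

Summary:
  λ = -3: algebraic multiplicity = 3, geometric multiplicity = 2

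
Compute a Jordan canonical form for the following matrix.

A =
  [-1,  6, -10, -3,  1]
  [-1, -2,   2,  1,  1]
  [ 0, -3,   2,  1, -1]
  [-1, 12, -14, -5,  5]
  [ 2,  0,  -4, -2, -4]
J_2(-2) ⊕ J_2(-2) ⊕ J_1(-2)

The characteristic polynomial is
  det(x·I − A) = x^5 + 10*x^4 + 40*x^3 + 80*x^2 + 80*x + 32 = (x + 2)^5

Eigenvalues and multiplicities (the geometric multiplicity of λ is n − rank(A − λI), which equals the number of Jordan blocks for λ):
  λ = -2: algebraic multiplicity = 5, geometric multiplicity = 3

Determining the block sizes for each eigenvalue:
  λ = -2: with am = 5 and gm = 3, the partition is not yet determined (e.g. several partitions of 5 into 3 parts exist). Let N = A − (-2)·I. Computing rank(N^1) = 2, rank(N^2) = 0; the number of blocks of size ≥ j is rank(N^{j−1}) − rank(N^j), giving [3, 2]. So we have 2 block(s) of size 2, 1 block(s) of size 1 → block sizes [2, 2, 1]

Assembling the blocks gives a Jordan form
J =
  [-2,  1,  0,  0,  0]
  [ 0, -2,  0,  0,  0]
  [ 0,  0, -2,  1,  0]
  [ 0,  0,  0, -2,  0]
  [ 0,  0,  0,  0, -2]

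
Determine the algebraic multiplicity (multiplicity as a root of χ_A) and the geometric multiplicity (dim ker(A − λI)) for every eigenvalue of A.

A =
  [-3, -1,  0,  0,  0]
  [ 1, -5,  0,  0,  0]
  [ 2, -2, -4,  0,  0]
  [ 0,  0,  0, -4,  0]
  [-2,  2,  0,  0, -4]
λ = -4: alg = 5, geom = 4

Step 1 — factor the characteristic polynomial to read off the algebraic multiplicities:
  χ_A(x) = (x + 4)^5

Step 2 — compute geometric multiplicities via the rank-nullity identity g(λ) = n − rank(A − λI):
  rank(A − (-4)·I) = 1, so dim ker(A − (-4)·I) = n − 1 = 4

Summary:
  λ = -4: algebraic multiplicity = 5, geometric multiplicity = 4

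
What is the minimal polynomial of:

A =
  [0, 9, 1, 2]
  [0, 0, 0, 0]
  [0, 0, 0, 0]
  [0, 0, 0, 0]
x^2

The characteristic polynomial is χ_A(x) = x^4, so the eigenvalues are known. The minimal polynomial is
  m_A(x) = Π_λ (x − λ)^{k_λ}
where k_λ is the size of the *largest* Jordan block for λ (equivalently, the smallest k with (A − λI)^k v = 0 for every generalised eigenvector v of λ).

  λ = 0: largest Jordan block has size 2, contributing (x − 0)^2

So m_A(x) = x^2 = x^2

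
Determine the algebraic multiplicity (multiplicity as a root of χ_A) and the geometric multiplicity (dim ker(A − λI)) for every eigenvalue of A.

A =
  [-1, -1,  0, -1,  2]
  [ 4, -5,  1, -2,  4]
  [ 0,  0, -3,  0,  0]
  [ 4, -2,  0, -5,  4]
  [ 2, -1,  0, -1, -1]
λ = -3: alg = 5, geom = 3

Step 1 — factor the characteristic polynomial to read off the algebraic multiplicities:
  χ_A(x) = (x + 3)^5

Step 2 — compute geometric multiplicities via the rank-nullity identity g(λ) = n − rank(A − λI):
  rank(A − (-3)·I) = 2, so dim ker(A − (-3)·I) = n − 2 = 3

Summary:
  λ = -3: algebraic multiplicity = 5, geometric multiplicity = 3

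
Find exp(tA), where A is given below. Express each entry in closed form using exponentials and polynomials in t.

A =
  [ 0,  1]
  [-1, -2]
e^{tA} =
  [t*exp(-t) + exp(-t), t*exp(-t)]
  [-t*exp(-t), -t*exp(-t) + exp(-t)]

Strategy: write A = P · J · P⁻¹ where J is a Jordan canonical form, so e^{tA} = P · e^{tJ} · P⁻¹, and e^{tJ} can be computed block-by-block.

A has Jordan form
J =
  [-1,  1]
  [ 0, -1]
(up to reordering of blocks).

Per-block formulas:
  For a 2×2 Jordan block J_2(-1): exp(t · J_2(-1)) = e^(-1t)·(I + t·N), where N is the 2×2 nilpotent shift.

After assembling e^{tJ} and conjugating by P, we get:

e^{tA} =
  [t*exp(-t) + exp(-t), t*exp(-t)]
  [-t*exp(-t), -t*exp(-t) + exp(-t)]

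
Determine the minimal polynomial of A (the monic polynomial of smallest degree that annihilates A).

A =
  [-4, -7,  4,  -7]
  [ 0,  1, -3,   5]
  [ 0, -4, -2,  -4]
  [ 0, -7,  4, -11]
x^3 + 12*x^2 + 48*x + 64

The characteristic polynomial is χ_A(x) = (x + 4)^4, so the eigenvalues are known. The minimal polynomial is
  m_A(x) = Π_λ (x − λ)^{k_λ}
where k_λ is the size of the *largest* Jordan block for λ (equivalently, the smallest k with (A − λI)^k v = 0 for every generalised eigenvector v of λ).

  λ = -4: largest Jordan block has size 3, contributing (x + 4)^3

So m_A(x) = (x + 4)^3 = x^3 + 12*x^2 + 48*x + 64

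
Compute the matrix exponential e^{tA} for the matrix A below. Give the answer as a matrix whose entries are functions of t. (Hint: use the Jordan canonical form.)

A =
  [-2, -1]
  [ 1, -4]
e^{tA} =
  [t*exp(-3*t) + exp(-3*t), -t*exp(-3*t)]
  [t*exp(-3*t), -t*exp(-3*t) + exp(-3*t)]

Strategy: write A = P · J · P⁻¹ where J is a Jordan canonical form, so e^{tA} = P · e^{tJ} · P⁻¹, and e^{tJ} can be computed block-by-block.

A has Jordan form
J =
  [-3,  1]
  [ 0, -3]
(up to reordering of blocks).

Per-block formulas:
  For a 2×2 Jordan block J_2(-3): exp(t · J_2(-3)) = e^(-3t)·(I + t·N), where N is the 2×2 nilpotent shift.

After assembling e^{tJ} and conjugating by P, we get:

e^{tA} =
  [t*exp(-3*t) + exp(-3*t), -t*exp(-3*t)]
  [t*exp(-3*t), -t*exp(-3*t) + exp(-3*t)]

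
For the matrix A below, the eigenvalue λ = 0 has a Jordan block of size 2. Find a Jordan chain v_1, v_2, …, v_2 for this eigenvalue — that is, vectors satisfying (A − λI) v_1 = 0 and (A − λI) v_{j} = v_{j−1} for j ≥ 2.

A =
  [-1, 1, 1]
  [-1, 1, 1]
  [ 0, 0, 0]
A Jordan chain for λ = 0 of length 2:
v_1 = (-1, -1, 0)ᵀ
v_2 = (1, 0, 0)ᵀ

Let N = A − (0)·I. We want v_2 with N^2 v_2 = 0 but N^1 v_2 ≠ 0; then v_{j-1} := N · v_j for j = 2, …, 2.

Pick v_2 = (1, 0, 0)ᵀ.
Then v_1 = N · v_2 = (-1, -1, 0)ᵀ.

Sanity check: (A − (0)·I) v_1 = (0, 0, 0)ᵀ = 0. ✓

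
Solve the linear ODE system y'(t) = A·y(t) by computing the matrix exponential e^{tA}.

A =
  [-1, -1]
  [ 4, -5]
e^{tA} =
  [2*t*exp(-3*t) + exp(-3*t), -t*exp(-3*t)]
  [4*t*exp(-3*t), -2*t*exp(-3*t) + exp(-3*t)]

Strategy: write A = P · J · P⁻¹ where J is a Jordan canonical form, so e^{tA} = P · e^{tJ} · P⁻¹, and e^{tJ} can be computed block-by-block.

A has Jordan form
J =
  [-3,  1]
  [ 0, -3]
(up to reordering of blocks).

Per-block formulas:
  For a 2×2 Jordan block J_2(-3): exp(t · J_2(-3)) = e^(-3t)·(I + t·N), where N is the 2×2 nilpotent shift.

After assembling e^{tJ} and conjugating by P, we get:

e^{tA} =
  [2*t*exp(-3*t) + exp(-3*t), -t*exp(-3*t)]
  [4*t*exp(-3*t), -2*t*exp(-3*t) + exp(-3*t)]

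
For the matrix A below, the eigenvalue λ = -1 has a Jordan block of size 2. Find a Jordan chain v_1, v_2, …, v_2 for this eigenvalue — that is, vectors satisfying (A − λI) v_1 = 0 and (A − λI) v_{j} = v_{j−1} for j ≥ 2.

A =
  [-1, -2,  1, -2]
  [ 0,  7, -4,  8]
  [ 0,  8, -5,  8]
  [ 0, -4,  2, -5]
A Jordan chain for λ = -1 of length 2:
v_1 = (-2, 8, 8, -4)ᵀ
v_2 = (0, 1, 0, 0)ᵀ

Let N = A − (-1)·I. We want v_2 with N^2 v_2 = 0 but N^1 v_2 ≠ 0; then v_{j-1} := N · v_j for j = 2, …, 2.

Pick v_2 = (0, 1, 0, 0)ᵀ.
Then v_1 = N · v_2 = (-2, 8, 8, -4)ᵀ.

Sanity check: (A − (-1)·I) v_1 = (0, 0, 0, 0)ᵀ = 0. ✓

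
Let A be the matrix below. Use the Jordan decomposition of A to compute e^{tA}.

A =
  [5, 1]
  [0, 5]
e^{tA} =
  [exp(5*t), t*exp(5*t)]
  [0, exp(5*t)]

Strategy: write A = P · J · P⁻¹ where J is a Jordan canonical form, so e^{tA} = P · e^{tJ} · P⁻¹, and e^{tJ} can be computed block-by-block.

A has Jordan form
J =
  [5, 1]
  [0, 5]
(up to reordering of blocks).

Per-block formulas:
  For a 2×2 Jordan block J_2(5): exp(t · J_2(5)) = e^(5t)·(I + t·N), where N is the 2×2 nilpotent shift.

After assembling e^{tJ} and conjugating by P, we get:

e^{tA} =
  [exp(5*t), t*exp(5*t)]
  [0, exp(5*t)]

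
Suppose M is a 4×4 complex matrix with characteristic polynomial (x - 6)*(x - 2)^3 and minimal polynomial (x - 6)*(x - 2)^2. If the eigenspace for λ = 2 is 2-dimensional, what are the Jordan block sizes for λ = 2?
Block sizes for λ = 2: [2, 1]

Step 1 — from the characteristic polynomial, algebraic multiplicity of λ = 2 is 3. From dim ker(M − (2)·I) = 2, there are exactly 2 Jordan blocks for λ = 2.
Step 2 — from the minimal polynomial, the factor (x − 2)^2 tells us the largest block for λ = 2 has size 2.
Step 3 — with total size 3, 2 blocks, and largest block 2, the block sizes (in nonincreasing order) are [2, 1].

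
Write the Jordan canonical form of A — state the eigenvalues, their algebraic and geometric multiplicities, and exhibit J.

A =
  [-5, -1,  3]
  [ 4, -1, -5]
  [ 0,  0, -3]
J_3(-3)

The characteristic polynomial is
  det(x·I − A) = x^3 + 9*x^2 + 27*x + 27 = (x + 3)^3

Eigenvalues and multiplicities (the geometric multiplicity of λ is n − rank(A − λI), which equals the number of Jordan blocks for λ):
  λ = -3: algebraic multiplicity = 3, geometric multiplicity = 1

Determining the block sizes for each eigenvalue:
  λ = -3: one block (gm = 1), so the single block has size am = 3 → block sizes [3]

Assembling the blocks gives a Jordan form
J =
  [-3,  1,  0]
  [ 0, -3,  1]
  [ 0,  0, -3]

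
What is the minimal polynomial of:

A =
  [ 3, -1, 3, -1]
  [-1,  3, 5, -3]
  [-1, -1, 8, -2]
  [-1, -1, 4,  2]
x^2 - 8*x + 16

The characteristic polynomial is χ_A(x) = (x - 4)^4, so the eigenvalues are known. The minimal polynomial is
  m_A(x) = Π_λ (x − λ)^{k_λ}
where k_λ is the size of the *largest* Jordan block for λ (equivalently, the smallest k with (A − λI)^k v = 0 for every generalised eigenvector v of λ).

  λ = 4: largest Jordan block has size 2, contributing (x − 4)^2

So m_A(x) = (x - 4)^2 = x^2 - 8*x + 16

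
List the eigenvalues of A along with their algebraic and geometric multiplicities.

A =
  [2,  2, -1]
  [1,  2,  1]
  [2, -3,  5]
λ = 3: alg = 3, geom = 1

Step 1 — factor the characteristic polynomial to read off the algebraic multiplicities:
  χ_A(x) = (x - 3)^3

Step 2 — compute geometric multiplicities via the rank-nullity identity g(λ) = n − rank(A − λI):
  rank(A − (3)·I) = 2, so dim ker(A − (3)·I) = n − 2 = 1

Summary:
  λ = 3: algebraic multiplicity = 3, geometric multiplicity = 1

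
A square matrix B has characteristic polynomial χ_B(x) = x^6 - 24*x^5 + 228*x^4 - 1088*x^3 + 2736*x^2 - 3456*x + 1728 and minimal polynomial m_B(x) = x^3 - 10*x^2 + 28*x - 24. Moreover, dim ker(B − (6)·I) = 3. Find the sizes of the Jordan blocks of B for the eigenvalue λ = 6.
Block sizes for λ = 6: [1, 1, 1]

Step 1 — from the characteristic polynomial, algebraic multiplicity of λ = 6 is 3. From dim ker(B − (6)·I) = 3, there are exactly 3 Jordan blocks for λ = 6.
Step 2 — from the minimal polynomial, the factor (x − 6) tells us the largest block for λ = 6 has size 1.
Step 3 — with total size 3, 3 blocks, and largest block 1, the block sizes (in nonincreasing order) are [1, 1, 1].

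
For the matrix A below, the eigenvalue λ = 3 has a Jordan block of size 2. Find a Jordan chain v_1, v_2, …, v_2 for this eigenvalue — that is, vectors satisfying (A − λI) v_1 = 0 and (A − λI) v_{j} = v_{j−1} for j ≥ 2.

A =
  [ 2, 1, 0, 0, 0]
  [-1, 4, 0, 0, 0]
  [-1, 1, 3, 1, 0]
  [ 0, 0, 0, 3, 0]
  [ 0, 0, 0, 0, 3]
A Jordan chain for λ = 3 of length 2:
v_1 = (-1, -1, -1, 0, 0)ᵀ
v_2 = (1, 0, 0, 0, 0)ᵀ

Let N = A − (3)·I. We want v_2 with N^2 v_2 = 0 but N^1 v_2 ≠ 0; then v_{j-1} := N · v_j for j = 2, …, 2.

Pick v_2 = (1, 0, 0, 0, 0)ᵀ.
Then v_1 = N · v_2 = (-1, -1, -1, 0, 0)ᵀ.

Sanity check: (A − (3)·I) v_1 = (0, 0, 0, 0, 0)ᵀ = 0. ✓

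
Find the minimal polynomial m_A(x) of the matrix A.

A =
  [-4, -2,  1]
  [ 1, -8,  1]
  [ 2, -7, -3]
x^3 + 15*x^2 + 75*x + 125

The characteristic polynomial is χ_A(x) = (x + 5)^3, so the eigenvalues are known. The minimal polynomial is
  m_A(x) = Π_λ (x − λ)^{k_λ}
where k_λ is the size of the *largest* Jordan block for λ (equivalently, the smallest k with (A − λI)^k v = 0 for every generalised eigenvector v of λ).

  λ = -5: largest Jordan block has size 3, contributing (x + 5)^3

So m_A(x) = (x + 5)^3 = x^3 + 15*x^2 + 75*x + 125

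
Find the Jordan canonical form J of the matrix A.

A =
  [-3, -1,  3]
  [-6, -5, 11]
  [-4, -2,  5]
J_3(-1)

The characteristic polynomial is
  det(x·I − A) = x^3 + 3*x^2 + 3*x + 1 = (x + 1)^3

Eigenvalues and multiplicities (the geometric multiplicity of λ is n − rank(A − λI), which equals the number of Jordan blocks for λ):
  λ = -1: algebraic multiplicity = 3, geometric multiplicity = 1

Determining the block sizes for each eigenvalue:
  λ = -1: one block (gm = 1), so the single block has size am = 3 → block sizes [3]

Assembling the blocks gives a Jordan form
J =
  [-1,  1,  0]
  [ 0, -1,  1]
  [ 0,  0, -1]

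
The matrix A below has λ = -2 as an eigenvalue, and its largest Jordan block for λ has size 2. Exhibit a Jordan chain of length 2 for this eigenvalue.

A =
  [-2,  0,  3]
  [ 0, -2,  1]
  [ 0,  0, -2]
A Jordan chain for λ = -2 of length 2:
v_1 = (3, 1, 0)ᵀ
v_2 = (0, 0, 1)ᵀ

Let N = A − (-2)·I. We want v_2 with N^2 v_2 = 0 but N^1 v_2 ≠ 0; then v_{j-1} := N · v_j for j = 2, …, 2.

Pick v_2 = (0, 0, 1)ᵀ.
Then v_1 = N · v_2 = (3, 1, 0)ᵀ.

Sanity check: (A − (-2)·I) v_1 = (0, 0, 0)ᵀ = 0. ✓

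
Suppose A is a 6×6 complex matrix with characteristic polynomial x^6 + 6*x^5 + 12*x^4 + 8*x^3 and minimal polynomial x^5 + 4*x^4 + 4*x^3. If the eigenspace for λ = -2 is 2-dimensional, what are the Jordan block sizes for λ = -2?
Block sizes for λ = -2: [2, 1]

Step 1 — from the characteristic polynomial, algebraic multiplicity of λ = -2 is 3. From dim ker(A − (-2)·I) = 2, there are exactly 2 Jordan blocks for λ = -2.
Step 2 — from the minimal polynomial, the factor (x + 2)^2 tells us the largest block for λ = -2 has size 2.
Step 3 — with total size 3, 2 blocks, and largest block 2, the block sizes (in nonincreasing order) are [2, 1].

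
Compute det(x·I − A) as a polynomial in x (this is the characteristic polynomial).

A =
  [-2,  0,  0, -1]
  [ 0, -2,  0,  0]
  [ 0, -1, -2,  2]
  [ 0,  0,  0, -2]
x^4 + 8*x^3 + 24*x^2 + 32*x + 16

Expanding det(x·I − A) (e.g. by cofactor expansion or by noting that A is similar to its Jordan form J, which has the same characteristic polynomial as A) gives
  χ_A(x) = x^4 + 8*x^3 + 24*x^2 + 32*x + 16
which factors as (x + 2)^4. The eigenvalues (with algebraic multiplicities) are λ = -2 with multiplicity 4.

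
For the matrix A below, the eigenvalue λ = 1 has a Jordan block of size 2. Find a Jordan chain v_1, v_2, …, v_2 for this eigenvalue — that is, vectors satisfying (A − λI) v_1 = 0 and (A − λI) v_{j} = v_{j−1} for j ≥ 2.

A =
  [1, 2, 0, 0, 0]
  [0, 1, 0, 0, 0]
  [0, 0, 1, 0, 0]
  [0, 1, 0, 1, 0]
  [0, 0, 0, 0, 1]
A Jordan chain for λ = 1 of length 2:
v_1 = (2, 0, 0, 1, 0)ᵀ
v_2 = (0, 1, 0, 0, 0)ᵀ

Let N = A − (1)·I. We want v_2 with N^2 v_2 = 0 but N^1 v_2 ≠ 0; then v_{j-1} := N · v_j for j = 2, …, 2.

Pick v_2 = (0, 1, 0, 0, 0)ᵀ.
Then v_1 = N · v_2 = (2, 0, 0, 1, 0)ᵀ.

Sanity check: (A − (1)·I) v_1 = (0, 0, 0, 0, 0)ᵀ = 0. ✓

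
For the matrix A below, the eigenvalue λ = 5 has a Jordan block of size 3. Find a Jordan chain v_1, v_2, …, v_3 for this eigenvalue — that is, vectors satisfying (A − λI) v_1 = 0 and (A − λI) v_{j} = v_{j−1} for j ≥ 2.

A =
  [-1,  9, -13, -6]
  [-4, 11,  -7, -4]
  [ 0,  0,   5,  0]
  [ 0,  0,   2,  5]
A Jordan chain for λ = 5 of length 3:
v_1 = (3, 2, 0, 0)ᵀ
v_2 = (-13, -7, 0, 2)ᵀ
v_3 = (0, 0, 1, 0)ᵀ

Let N = A − (5)·I. We want v_3 with N^3 v_3 = 0 but N^2 v_3 ≠ 0; then v_{j-1} := N · v_j for j = 3, …, 2.

Pick v_3 = (0, 0, 1, 0)ᵀ.
Then v_2 = N · v_3 = (-13, -7, 0, 2)ᵀ.
Then v_1 = N · v_2 = (3, 2, 0, 0)ᵀ.

Sanity check: (A − (5)·I) v_1 = (0, 0, 0, 0)ᵀ = 0. ✓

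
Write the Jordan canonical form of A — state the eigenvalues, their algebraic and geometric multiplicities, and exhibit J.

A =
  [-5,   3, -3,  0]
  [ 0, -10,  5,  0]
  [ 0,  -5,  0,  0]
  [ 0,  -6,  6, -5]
J_2(-5) ⊕ J_1(-5) ⊕ J_1(-5)

The characteristic polynomial is
  det(x·I − A) = x^4 + 20*x^3 + 150*x^2 + 500*x + 625 = (x + 5)^4

Eigenvalues and multiplicities (the geometric multiplicity of λ is n − rank(A − λI), which equals the number of Jordan blocks for λ):
  λ = -5: algebraic multiplicity = 4, geometric multiplicity = 3

Determining the block sizes for each eigenvalue:
  λ = -5: 3 blocks summing to 4 forces exactly one block of size 2 and the rest size 1 → block sizes [2, 1, 1]

Assembling the blocks gives a Jordan form
J =
  [-5,  1,  0,  0]
  [ 0, -5,  0,  0]
  [ 0,  0, -5,  0]
  [ 0,  0,  0, -5]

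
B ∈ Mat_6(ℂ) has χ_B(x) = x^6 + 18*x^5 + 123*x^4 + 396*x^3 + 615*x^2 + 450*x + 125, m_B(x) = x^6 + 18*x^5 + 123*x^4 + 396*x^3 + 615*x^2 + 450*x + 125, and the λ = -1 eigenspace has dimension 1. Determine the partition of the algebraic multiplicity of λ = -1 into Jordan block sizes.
Block sizes for λ = -1: [3]

Step 1 — from the characteristic polynomial, algebraic multiplicity of λ = -1 is 3. From dim ker(B − (-1)·I) = 1, there are exactly 1 Jordan blocks for λ = -1.
Step 2 — from the minimal polynomial, the factor (x + 1)^3 tells us the largest block for λ = -1 has size 3.
Step 3 — with total size 3, 1 blocks, and largest block 3, the block sizes (in nonincreasing order) are [3].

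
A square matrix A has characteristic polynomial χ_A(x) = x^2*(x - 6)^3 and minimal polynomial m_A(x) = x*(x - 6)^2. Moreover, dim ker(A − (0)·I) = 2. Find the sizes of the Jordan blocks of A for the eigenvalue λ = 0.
Block sizes for λ = 0: [1, 1]

Step 1 — from the characteristic polynomial, algebraic multiplicity of λ = 0 is 2. From dim ker(A − (0)·I) = 2, there are exactly 2 Jordan blocks for λ = 0.
Step 2 — from the minimal polynomial, the factor (x − 0) tells us the largest block for λ = 0 has size 1.
Step 3 — with total size 2, 2 blocks, and largest block 1, the block sizes (in nonincreasing order) are [1, 1].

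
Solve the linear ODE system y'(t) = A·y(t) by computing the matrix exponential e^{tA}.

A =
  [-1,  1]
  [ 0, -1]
e^{tA} =
  [exp(-t), t*exp(-t)]
  [0, exp(-t)]

Strategy: write A = P · J · P⁻¹ where J is a Jordan canonical form, so e^{tA} = P · e^{tJ} · P⁻¹, and e^{tJ} can be computed block-by-block.

A has Jordan form
J =
  [-1,  1]
  [ 0, -1]
(up to reordering of blocks).

Per-block formulas:
  For a 2×2 Jordan block J_2(-1): exp(t · J_2(-1)) = e^(-1t)·(I + t·N), where N is the 2×2 nilpotent shift.

After assembling e^{tJ} and conjugating by P, we get:

e^{tA} =
  [exp(-t), t*exp(-t)]
  [0, exp(-t)]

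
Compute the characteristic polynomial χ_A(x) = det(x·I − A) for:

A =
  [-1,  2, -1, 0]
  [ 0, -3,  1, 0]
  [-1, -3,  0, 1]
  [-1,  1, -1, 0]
x^4 + 4*x^3 + 6*x^2 + 4*x + 1

Expanding det(x·I − A) (e.g. by cofactor expansion or by noting that A is similar to its Jordan form J, which has the same characteristic polynomial as A) gives
  χ_A(x) = x^4 + 4*x^3 + 6*x^2 + 4*x + 1
which factors as (x + 1)^4. The eigenvalues (with algebraic multiplicities) are λ = -1 with multiplicity 4.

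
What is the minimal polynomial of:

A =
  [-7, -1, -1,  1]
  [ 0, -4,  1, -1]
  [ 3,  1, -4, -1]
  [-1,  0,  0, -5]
x^3 + 15*x^2 + 75*x + 125

The characteristic polynomial is χ_A(x) = (x + 5)^4, so the eigenvalues are known. The minimal polynomial is
  m_A(x) = Π_λ (x − λ)^{k_λ}
where k_λ is the size of the *largest* Jordan block for λ (equivalently, the smallest k with (A − λI)^k v = 0 for every generalised eigenvector v of λ).

  λ = -5: largest Jordan block has size 3, contributing (x + 5)^3

So m_A(x) = (x + 5)^3 = x^3 + 15*x^2 + 75*x + 125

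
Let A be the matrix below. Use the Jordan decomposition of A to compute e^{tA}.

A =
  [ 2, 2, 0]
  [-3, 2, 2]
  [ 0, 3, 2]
e^{tA} =
  [-3*t^2*exp(2*t) + exp(2*t), 2*t*exp(2*t), 2*t^2*exp(2*t)]
  [-3*t*exp(2*t), exp(2*t), 2*t*exp(2*t)]
  [-9*t^2*exp(2*t)/2, 3*t*exp(2*t), 3*t^2*exp(2*t) + exp(2*t)]

Strategy: write A = P · J · P⁻¹ where J is a Jordan canonical form, so e^{tA} = P · e^{tJ} · P⁻¹, and e^{tJ} can be computed block-by-block.

A has Jordan form
J =
  [2, 1, 0]
  [0, 2, 1]
  [0, 0, 2]
(up to reordering of blocks).

Per-block formulas:
  For a 3×3 Jordan block J_3(2): exp(t · J_3(2)) = e^(2t)·(I + t·N + (t^2/2)·N^2), where N is the 3×3 nilpotent shift.

After assembling e^{tJ} and conjugating by P, we get:

e^{tA} =
  [-3*t^2*exp(2*t) + exp(2*t), 2*t*exp(2*t), 2*t^2*exp(2*t)]
  [-3*t*exp(2*t), exp(2*t), 2*t*exp(2*t)]
  [-9*t^2*exp(2*t)/2, 3*t*exp(2*t), 3*t^2*exp(2*t) + exp(2*t)]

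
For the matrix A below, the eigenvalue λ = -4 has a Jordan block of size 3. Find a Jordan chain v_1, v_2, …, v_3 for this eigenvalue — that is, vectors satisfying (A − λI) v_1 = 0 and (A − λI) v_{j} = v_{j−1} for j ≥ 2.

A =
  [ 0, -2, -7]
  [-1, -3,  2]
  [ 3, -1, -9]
A Jordan chain for λ = -4 of length 3:
v_1 = (-3, 1, -2)ᵀ
v_2 = (4, -1, 3)ᵀ
v_3 = (1, 0, 0)ᵀ

Let N = A − (-4)·I. We want v_3 with N^3 v_3 = 0 but N^2 v_3 ≠ 0; then v_{j-1} := N · v_j for j = 3, …, 2.

Pick v_3 = (1, 0, 0)ᵀ.
Then v_2 = N · v_3 = (4, -1, 3)ᵀ.
Then v_1 = N · v_2 = (-3, 1, -2)ᵀ.

Sanity check: (A − (-4)·I) v_1 = (0, 0, 0)ᵀ = 0. ✓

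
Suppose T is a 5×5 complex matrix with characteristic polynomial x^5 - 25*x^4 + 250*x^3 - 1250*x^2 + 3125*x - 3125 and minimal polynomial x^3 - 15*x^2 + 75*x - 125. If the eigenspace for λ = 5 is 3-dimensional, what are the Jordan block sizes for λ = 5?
Block sizes for λ = 5: [3, 1, 1]

Step 1 — from the characteristic polynomial, algebraic multiplicity of λ = 5 is 5. From dim ker(T − (5)·I) = 3, there are exactly 3 Jordan blocks for λ = 5.
Step 2 — from the minimal polynomial, the factor (x − 5)^3 tells us the largest block for λ = 5 has size 3.
Step 3 — with total size 5, 3 blocks, and largest block 3, the block sizes (in nonincreasing order) are [3, 1, 1].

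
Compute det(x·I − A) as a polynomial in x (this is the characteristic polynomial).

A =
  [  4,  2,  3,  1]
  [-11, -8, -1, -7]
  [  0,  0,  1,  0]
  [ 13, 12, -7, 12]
x^4 - 9*x^3 + 21*x^2 - 19*x + 6

Expanding det(x·I − A) (e.g. by cofactor expansion or by noting that A is similar to its Jordan form J, which has the same characteristic polynomial as A) gives
  χ_A(x) = x^4 - 9*x^3 + 21*x^2 - 19*x + 6
which factors as (x - 6)*(x - 1)^3. The eigenvalues (with algebraic multiplicities) are λ = 1 with multiplicity 3, λ = 6 with multiplicity 1.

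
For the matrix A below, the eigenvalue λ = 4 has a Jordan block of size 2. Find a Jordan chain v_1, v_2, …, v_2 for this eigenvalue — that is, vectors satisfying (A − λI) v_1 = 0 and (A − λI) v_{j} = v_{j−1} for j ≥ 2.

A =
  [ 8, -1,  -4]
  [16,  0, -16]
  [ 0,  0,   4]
A Jordan chain for λ = 4 of length 2:
v_1 = (4, 16, 0)ᵀ
v_2 = (1, 0, 0)ᵀ

Let N = A − (4)·I. We want v_2 with N^2 v_2 = 0 but N^1 v_2 ≠ 0; then v_{j-1} := N · v_j for j = 2, …, 2.

Pick v_2 = (1, 0, 0)ᵀ.
Then v_1 = N · v_2 = (4, 16, 0)ᵀ.

Sanity check: (A − (4)·I) v_1 = (0, 0, 0)ᵀ = 0. ✓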